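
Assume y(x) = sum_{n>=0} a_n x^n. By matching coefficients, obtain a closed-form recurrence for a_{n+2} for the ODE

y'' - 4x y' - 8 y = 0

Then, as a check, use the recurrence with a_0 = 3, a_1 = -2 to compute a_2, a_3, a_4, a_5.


Substitute y = sum_n a_n x^n.
y''(x) has coefficient (n+2)(n+1) a_{n+2} at x^n;
-4 x y'(x) has coefficient -4 n a_n at x^n (shift);
-8 y(x) has coefficient -8 a_n at x^n.
Matching x^n: (n+2)(n+1) a_{n+2} + (-4n - 8) a_n = 0.
Thus a_{n+2} = (4n + 8) / ((n+1)(n+2)) * a_n.

Check with a_0 = 3, a_1 = -2 (apply the recurrence for n = 0, 1, 2, 3): a_0 = 3, a_1 = -2, a_2 = 12, a_3 = -4, a_4 = 16, a_5 = -4.

a_(n+2) = (4n + 8) / ((n+1)(n+2)) * a_n; check: a_0 = 3, a_1 = -2, a_2 = 12, a_3 = -4, a_4 = 16, a_5 = -4


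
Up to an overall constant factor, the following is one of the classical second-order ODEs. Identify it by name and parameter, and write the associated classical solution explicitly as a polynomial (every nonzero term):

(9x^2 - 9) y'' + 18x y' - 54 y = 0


All three coefficients share the factor -9; dividing through by -9 gives  (1 - x^2) y'' - 2x y' + 6 y = 0.
This matches the Legendre equation (1 - x^2) y'' - 2x y' + n(n+1) y = 0 (note the -2x y' term) with n(n+1) = 6, so n = 2; the polynomial solution is P_2(x).
With y = sum_k a_k x^k, matching x^k gives (k+2)(k+1) a_{k+2} = [k(k+1) - n(n+1)] a_k = (k - 2)(k + 3) a_k. The right side vanishes at k = 2, so the series with the parity of 2 terminates at degree 2.
Standard normalization (P_n(1) = 1): leading coefficient (2n)!/(2^n (n!)^2) = 24/(4*4) = 3/2, so a_2 = 3/2. Work downward with a_k = (k+1)(k+2) a_{k+2} / ((k - 2)(k + 3)):
  a_0 = (1)(2)(3/2) / ((0 - 2)(0 + 3)) = 3/(-6) = -1/2
Hence P_2(x) = 3 x^2/2 - 1/2.

P_2(x); series = 3 x^2/2 - 1/2


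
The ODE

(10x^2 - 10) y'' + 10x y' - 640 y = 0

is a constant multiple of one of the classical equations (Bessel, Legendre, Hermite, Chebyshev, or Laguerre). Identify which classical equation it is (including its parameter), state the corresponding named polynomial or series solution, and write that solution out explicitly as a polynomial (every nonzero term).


All three coefficients share the factor -10; dividing through by -10 gives  (1 - x^2) y'' - x y' + 64 y = 0.
This matches the Chebyshev equation (1 - x^2) y'' - x y' + n^2 y = 0 (note the -x y' term, not -2x y') with n^2 = 64, so n = 8; the polynomial solution is T_8(x).
With y = sum_k a_k x^k, matching x^k gives (k+2)(k+1) a_{k+2} = (k^2 - n^2) a_k = (k - 8)(k + 8) a_k. The right side vanishes at k = 8, so the series with the parity of 8 terminates at degree 8.
Standard normalization: leading coefficient of T_n is 2^(n-1), so a_8 = 2^7 = 128. Work downward with a_k = (k+1)(k+2) a_{k+2} / ((k - 8)(k + 8)):
  a_6 = (7)(8)(128) / ((6 - 8)(6 + 8)) = 7168/(-28) = -256
  a_4 = (5)(6)(-256) / ((4 - 8)(4 + 8)) = -7680/(-48) = 160
  a_2 = (3)(4)(160) / ((2 - 8)(2 + 8)) = 1920/(-60) = -32
  a_0 = (1)(2)(-32) / ((0 - 8)(0 + 8)) = -64/(-64) = 1
Hence T_8(x) = 128 x^8 - 256 x^6 + 160 x^4 - 32 x^2 + 1.

T_8(x); series = 128 x^8 - 256 x^6 + 160 x^4 - 32 x^2 + 1


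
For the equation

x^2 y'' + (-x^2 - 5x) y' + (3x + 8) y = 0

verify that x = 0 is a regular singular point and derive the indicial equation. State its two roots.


Divide by x^2 to reach normal form y'' + P_1(x) y' + P_2(x) y = 0 with P_1(x) = -1 - 5/x and P_2(x) = 3/x + 8/x^2.
x = 0 is a singular point because the y'-coefficient -1 - 5/x has a pole at x = 0 and the y-coefficient 3/x + 8/x^2 has a pole at x = 0.
It is a regular singular point because x P_1(x) = p(x) = -x - 5 and x^2 P_2(x) = q(x) = 3x + 8 are polynomials, hence analytic at x = 0.
p(0) = -5,  q(0) = 8.
Indicial equation: r(r-1) + p(0) r + q(0) = 0, i.e. r^2 + (p(0) - 1) r + q(0) = 0, i.e. r^2 - 6 r + 8 = 0.
Discriminant: (-6)^2 - 4(8) = 4, so r = (6 ± 2)/2.
Solving: r_1 = 4, r_2 = 2.

indicial: r^2 - 6 r + 8 = 0; roots r_1 = 4, r_2 = 2


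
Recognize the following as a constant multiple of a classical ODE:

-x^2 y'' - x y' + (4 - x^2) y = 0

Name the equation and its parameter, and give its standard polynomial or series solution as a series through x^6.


All three coefficients share the factor -1; dividing through by -1 gives  x^2 y'' + x y' + (x^2 - 4) y = 0.
This matches the Bessel equation x^2 y'' + x y' + (x^2 - nu^2) y = 0 with nu^2 = 4, so nu = 2; the solution bounded at x = 0 is J_2(x).
Frobenius at x = 0: indicial roots ±nu; for r = nu the recurrence k(k + 2nu) c_k = -c_{k-2} gives the standard series J_nu(x) = sum_{k>=0} (-1)^k / (k! (k+nu)!) (x/2)^(2k+nu). Evaluate the first 3 terms:
  k = 0: (-1)^0 / (0! * 2! * 2^2) x^2 = 1/(1*2*4) x^2 = (1/8) x^2
  k = 1: (-1)^1 / (1! * 3! * 2^4) x^4 = -1/(1*6*16) x^4 = (-1/96) x^4
  k = 2: (-1)^2 / (2! * 4! * 2^6) x^6 = 1/(2*24*64) x^6 = (1/3072) x^6
Hence J_2(x) = x^6/3072 - x^4/96 + x^2/8 + ....

J_2(x); series = x^6/3072 - x^4/96 + x^2/8


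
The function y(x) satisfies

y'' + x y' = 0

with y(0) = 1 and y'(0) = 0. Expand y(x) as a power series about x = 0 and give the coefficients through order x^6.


Ansatz: y(x) = sum_{n>=0} a_n x^n, so y'(x) = sum_{n>=1} n a_n x^(n-1) and y''(x) = sum_{n>=2} n(n-1) a_n x^(n-2).
Substitute into P(x) y'' + Q(x) y' + R(x) y = 0 with P(x) = 1, Q(x) = x, R(x) = 0, and match powers of x.
Initial conditions: a_0 = 1, a_1 = 0.
Setting the coefficient of each power of x to zero and solving order by order (substituting the coefficients already found):
  x^0: 2 a_2 = 0  ->  a_2 = 0
  x^1: 6 a_3 + a_1 = 0  ->  6 a_3 = -a_1 = 0  ->  a_3 = 0
  x^2: 12 a_4 + 2 a_2 = 0  ->  12 a_4 = -2 a_2 = 0  ->  a_4 = 0
  x^3: 20 a_5 + 3 a_3 = 0  ->  20 a_5 = -3 a_3 = 0  ->  a_5 = 0
  x^4: 30 a_6 + 4 a_4 = 0  ->  30 a_6 = -4 a_4 = 0  ->  a_6 = 0
Truncated series: y(x) = 1 + O(x^7).

a_0 = 1; a_1 = 0; a_2 = 0; a_3 = 0; a_4 = 0; a_5 = 0; a_6 = 0


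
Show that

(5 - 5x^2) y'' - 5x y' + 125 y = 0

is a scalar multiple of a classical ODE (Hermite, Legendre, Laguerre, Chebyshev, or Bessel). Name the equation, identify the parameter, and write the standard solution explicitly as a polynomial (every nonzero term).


All three coefficients share the factor 5; dividing through by 5 gives  (1 - x^2) y'' - x y' + 25 y = 0.
This matches the Chebyshev equation (1 - x^2) y'' - x y' + n^2 y = 0 (note the -x y' term, not -2x y') with n^2 = 25, so n = 5; the polynomial solution is T_5(x).
With y = sum_k a_k x^k, matching x^k gives (k+2)(k+1) a_{k+2} = (k^2 - n^2) a_k = (k - 5)(k + 5) a_k. The right side vanishes at k = 5, so the series with the parity of 5 terminates at degree 5.
Standard normalization: leading coefficient of T_n is 2^(n-1), so a_5 = 2^4 = 16. Work downward with a_k = (k+1)(k+2) a_{k+2} / ((k - 5)(k + 5)):
  a_3 = (4)(5)(16) / ((3 - 5)(3 + 5)) = 320/(-16) = -20
  a_1 = (2)(3)(-20) / ((1 - 5)(1 + 5)) = -120/(-24) = 5
Hence T_5(x) = 16 x^5 - 20 x^3 + 5 x.

T_5(x); series = 16 x^5 - 20 x^3 + 5 x


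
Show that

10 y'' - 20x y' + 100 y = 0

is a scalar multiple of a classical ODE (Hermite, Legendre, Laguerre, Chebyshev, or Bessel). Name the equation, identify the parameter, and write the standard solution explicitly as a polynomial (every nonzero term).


All three coefficients share the factor 10; dividing through by 10 gives  y'' - 2x y' + 10 y = 0.
This matches the Hermite equation y'' - 2x y' + 2n y = 0 with 2n = 10, so n = 5; the polynomial solution is H_5(x).
With y = sum_k a_k x^k, matching x^k gives (k+2)(k+1) a_{k+2} = 2(k - n) a_k = 2(k - 5) a_k. The right side vanishes at k = 5, so the series with the parity of 5 terminates at degree 5.
Standard normalization: leading coefficient of H_n is 2^n, so a_5 = 2^5 = 32. Work downward with a_k = (k+1)(k+2) a_{k+2} / (2(k - n)):
  a_3 = (4)(5)(32) / (2(3 - 5)) = 640/(-4) = -160
  a_1 = (2)(3)(-160) / (2(1 - 5)) = -960/(-8) = 120
Hence H_5(x) = 32 x^5 - 160 x^3 + 120 x.

H_5(x); series = 32 x^5 - 160 x^3 + 120 x


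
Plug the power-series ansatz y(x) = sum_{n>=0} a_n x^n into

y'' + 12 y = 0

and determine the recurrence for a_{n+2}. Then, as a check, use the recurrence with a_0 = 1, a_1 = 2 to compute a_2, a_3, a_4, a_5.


Substitute y = sum_n a_n x^n into y'' + (const) y = 0.
y''(x) = sum_{n>=0} (n+2)(n+1) a_{n+2} x^n.
The ODE becomes sum_n [(n+2)(n+1) a_{n+2} + 12 a_n] x^n = 0.
Setting each coefficient to zero gives the recurrence:
  (n+2)(n+1) a_{n+2} + 12 a_n = 0,
  a_{n+2} = -12 / ((n+1)(n+2)) a_n.

Check with a_0 = 1, a_1 = 2 (apply the recurrence for n = 0, 1, 2, 3): a_0 = 1, a_1 = 2, a_2 = -6, a_3 = -4, a_4 = 6, a_5 = 12/5.

a_{n+2} = -12/((n+1)(n+2)) * a_n; check: a_0 = 1, a_1 = 2, a_2 = -6, a_3 = -4, a_4 = 6, a_5 = 12/5


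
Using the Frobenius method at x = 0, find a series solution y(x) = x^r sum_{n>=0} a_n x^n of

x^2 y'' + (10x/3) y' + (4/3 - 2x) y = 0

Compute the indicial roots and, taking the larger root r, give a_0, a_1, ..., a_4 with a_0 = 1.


Write in Frobenius form y'' + (p(x)/x) y' + (q(x)/x^2) y = 0:
  p(x) = 10/3,  q(x) = 4/3 - 2x.
Indicial equation: r(r-1) + (10/3) r + (4/3) = 0 -> roots r_1 = -1, r_2 = -4/3.
Take r = r_1 = -1. Let y(x) = x^r sum_{n>=0} a_n x^n with a_0 = 1.
Substitute y = x^r sum a_n x^n and match x^{r+n}. The recurrence is
  D(n) a_n - 2 a_{n-1} = 0,  where D(n) = (r+n)(r+n-1) + (10/3)(r+n) + (4/3).
  a_n = 2 / D(n) * a_{n-1}.
Since the indicial polynomial factors as (r - r_1)(r - r_2), D(n) = (r_1 + n - r_1)(r_1 + n - r_2) = n(n + 1/3).
Evaluating step by step (a_0 = 1):
  n = 1: D(1) = 1(1 + 1/3) = 4/3; numerator = 2(1) = 2; a_1 = (2)/(4/3) = 3/2
  n = 2: D(2) = 2(2 + 1/3) = 14/3; numerator = 2(3/2) = 3; a_2 = (3)/(14/3) = 9/14
  n = 3: D(3) = 3(3 + 1/3) = 10; numerator = 2(9/14) = 9/7; a_3 = (9/7)/(10) = 9/70
  n = 4: D(4) = 4(4 + 1/3) = 52/3; numerator = 2(9/70) = 9/35; a_4 = (9/35)/(52/3) = 27/1820

r = -1; a_0 = 1; a_1 = 3/2; a_2 = 9/14; a_3 = 9/70; a_4 = 27/1820


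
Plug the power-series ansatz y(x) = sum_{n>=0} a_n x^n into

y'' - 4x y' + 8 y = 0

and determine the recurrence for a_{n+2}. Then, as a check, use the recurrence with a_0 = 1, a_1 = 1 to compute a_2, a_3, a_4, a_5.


Substitute y = sum_n a_n x^n.
y''(x) has coefficient (n+2)(n+1) a_{n+2} at x^n;
-4 x y'(x) has coefficient -4 n a_n at x^n (shift);
8 y(x) has coefficient 8 a_n at x^n.
Matching x^n: (n+2)(n+1) a_{n+2} + (-4n + 8) a_n = 0.
Thus a_{n+2} = (4n - 8) / ((n+1)(n+2)) * a_n.

Check with a_0 = 1, a_1 = 1 (apply the recurrence for n = 0, 1, 2, 3): a_0 = 1, a_1 = 1, a_2 = -4, a_3 = -2/3, a_4 = 0, a_5 = -2/15.

a_(n+2) = (4n - 8) / ((n+1)(n+2)) * a_n; check: a_0 = 1, a_1 = 1, a_2 = -4, a_3 = -2/3, a_4 = 0, a_5 = -2/15


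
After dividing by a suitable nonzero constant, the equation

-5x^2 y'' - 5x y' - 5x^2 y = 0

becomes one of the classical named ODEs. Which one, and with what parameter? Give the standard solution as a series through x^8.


All three coefficients share the factor -5; dividing through by -5 gives  x^2 y'' + x y' + x^2 y = 0.
This matches the Bessel equation x^2 y'' + x y' + (x^2 - nu^2) y = 0 with nu^2 = 0, so nu = 0; the solution bounded at x = 0 is J_0(x).
Frobenius at x = 0: indicial roots ±nu; for r = nu the recurrence k(k + 2nu) c_k = -c_{k-2} gives the standard series J_nu(x) = sum_{k>=0} (-1)^k / (k! (k+nu)!) (x/2)^(2k+nu). Evaluate the first 5 terms:
  k = 0: (-1)^0 / (0! * 0! * 2^0) x^0 = 1/(1*1*1) x^0 = (1) x^0
  k = 1: (-1)^1 / (1! * 1! * 2^2) x^2 = -1/(1*1*4) x^2 = (-1/4) x^2
  k = 2: (-1)^2 / (2! * 2! * 2^4) x^4 = 1/(2*2*16) x^4 = (1/64) x^4
  k = 3: (-1)^3 / (3! * 3! * 2^6) x^6 = -1/(6*6*64) x^6 = (-1/2304) x^6
  k = 4: (-1)^4 / (4! * 4! * 2^8) x^8 = 1/(24*24*256) x^8 = (1/147456) x^8
Hence J_0(x) = x^8/147456 - x^6/2304 + x^4/64 - x^2/4 + 1 + ....

J_0(x); series = x^8/147456 - x^6/2304 + x^4/64 - x^2/4 + 1


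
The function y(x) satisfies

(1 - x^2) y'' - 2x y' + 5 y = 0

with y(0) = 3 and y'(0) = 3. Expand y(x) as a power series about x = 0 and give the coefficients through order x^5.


Ansatz: y(x) = sum_{n>=0} a_n x^n, so y'(x) = sum_{n>=1} n a_n x^(n-1) and y''(x) = sum_{n>=2} n(n-1) a_n x^(n-2).
Substitute into P(x) y'' + Q(x) y' + R(x) y = 0 with P(x) = 1 - x^2, Q(x) = -2x, R(x) = 5, and match powers of x.
Initial conditions: a_0 = 3, a_1 = 3.
Setting the coefficient of each power of x to zero and solving order by order (substituting the coefficients already found):
  x^0: 2 a_2 + 5 a_0 = 0  ->  2 a_2 = -5 a_0 = -15  ->  a_2 = -15/2
  x^1: 6 a_3 + 3 a_1 = 0  ->  6 a_3 = -3 a_1 = -9  ->  a_3 = -3/2
  x^2: 12 a_4 - a_2 = 0  ->  12 a_4 = a_2 = -15/2  ->  a_4 = -5/8
  x^3: 20 a_5 - 7 a_3 = 0  ->  20 a_5 = 7 a_3 = -21/2  ->  a_5 = -21/40
Truncated series: y(x) = 3 + 3 x - (15/2) x^2 - (3/2) x^3 - (5/8) x^4 - (21/40) x^5 + O(x^6).

a_0 = 3; a_1 = 3; a_2 = -15/2; a_3 = -3/2; a_4 = -5/8; a_5 = -21/40


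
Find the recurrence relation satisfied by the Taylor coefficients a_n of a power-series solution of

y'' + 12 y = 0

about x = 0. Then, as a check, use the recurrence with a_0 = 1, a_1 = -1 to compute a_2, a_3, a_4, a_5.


Substitute y = sum_n a_n x^n into y'' + (const) y = 0.
y''(x) = sum_{n>=0} (n+2)(n+1) a_{n+2} x^n.
The ODE becomes sum_n [(n+2)(n+1) a_{n+2} + 12 a_n] x^n = 0.
Setting each coefficient to zero gives the recurrence:
  (n+2)(n+1) a_{n+2} + 12 a_n = 0,
  a_{n+2} = -12 / ((n+1)(n+2)) a_n.

Check with a_0 = 1, a_1 = -1 (apply the recurrence for n = 0, 1, 2, 3): a_0 = 1, a_1 = -1, a_2 = -6, a_3 = 2, a_4 = 6, a_5 = -6/5.

a_{n+2} = -12/((n+1)(n+2)) * a_n; check: a_0 = 1, a_1 = -1, a_2 = -6, a_3 = 2, a_4 = 6, a_5 = -6/5


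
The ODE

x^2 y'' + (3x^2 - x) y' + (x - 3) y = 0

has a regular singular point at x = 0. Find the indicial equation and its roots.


Divide by x^2 to reach normal form y'' + P_1(x) y' + P_2(x) y = 0 with P_1(x) = 3 - 1/x and P_2(x) = 1/x - 3/x^2.
x = 0 is a singular point because the y'-coefficient 3 - 1/x has a pole at x = 0 and the y-coefficient 1/x - 3/x^2 has a pole at x = 0.
It is a regular singular point because x P_1(x) = p(x) = 3x - 1 and x^2 P_2(x) = q(x) = x - 3 are polynomials, hence analytic at x = 0.
p(0) = -1,  q(0) = -3.
Indicial equation: r(r-1) + p(0) r + q(0) = 0, i.e. r^2 + (p(0) - 1) r + q(0) = 0, i.e. r^2 - 2 r - 3 = 0.
Discriminant: (-2)^2 - 4(-3) = 16, so r = (2 ± 4)/2.
Solving: r_1 = 3, r_2 = -1.

indicial: r^2 - 2 r - 3 = 0; roots r_1 = 3, r_2 = -1


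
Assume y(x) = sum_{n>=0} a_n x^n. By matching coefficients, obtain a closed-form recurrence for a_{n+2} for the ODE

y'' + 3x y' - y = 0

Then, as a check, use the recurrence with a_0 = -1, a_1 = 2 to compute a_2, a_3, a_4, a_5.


Substitute y = sum_n a_n x^n.
y''(x) has coefficient (n+2)(n+1) a_{n+2} at x^n;
3 x y'(x) has coefficient 3 n a_n at x^n (shift);
-y(x) has coefficient -1 a_n at x^n.
Matching x^n: (n+2)(n+1) a_{n+2} + (3n - 1) a_n = 0.
Thus a_{n+2} = (-3n + 1) / ((n+1)(n+2)) * a_n.

Check with a_0 = -1, a_1 = 2 (apply the recurrence for n = 0, 1, 2, 3): a_0 = -1, a_1 = 2, a_2 = -1/2, a_3 = -2/3, a_4 = 5/24, a_5 = 4/15.

a_(n+2) = (-3n + 1) / ((n+1)(n+2)) * a_n; check: a_0 = -1, a_1 = 2, a_2 = -1/2, a_3 = -2/3, a_4 = 5/24, a_5 = 4/15


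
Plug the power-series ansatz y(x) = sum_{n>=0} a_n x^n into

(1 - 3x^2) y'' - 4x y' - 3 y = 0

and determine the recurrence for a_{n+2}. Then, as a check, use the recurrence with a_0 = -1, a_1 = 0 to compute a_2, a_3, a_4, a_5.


Substitute y = sum_n a_n x^n.
(1 - 3 x^2) y'' contributes (n+2)(n+1) a_{n+2} - 3 n(n-1) a_n at x^n.
-4 x y'(x) contributes -4 n a_n at x^n.
-3 y(x) contributes -3 a_n at x^n.
Matching x^n: (n+2)(n+1) a_{n+2} + (-3 n(n-1) - 4 n - 3) a_n = 0.
Thus a_{n+2} = (3 n(n-1) + 4 n + 3) / ((n+1)(n+2)) * a_n.

Check with a_0 = -1, a_1 = 0 (apply the recurrence for n = 0, 1, 2, 3): a_0 = -1, a_1 = 0, a_2 = -3/2, a_3 = 0, a_4 = -17/8, a_5 = 0.

a_(n+2) = (3 n(n-1) + 4 n + 3) / ((n+1)(n+2)) * a_n; check: a_0 = -1, a_1 = 0, a_2 = -3/2, a_3 = 0, a_4 = -17/8, a_5 = 0


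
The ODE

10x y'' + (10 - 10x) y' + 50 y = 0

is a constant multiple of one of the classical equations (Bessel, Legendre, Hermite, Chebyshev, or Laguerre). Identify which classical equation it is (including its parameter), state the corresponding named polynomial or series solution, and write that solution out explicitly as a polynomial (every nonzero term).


All three coefficients share the factor 10; dividing through by 10 gives  x y'' + (1 - x) y' + 5 y = 0.
This matches the Laguerre equation x y'' + (1 - x) y' + n y = 0 with n = 5; the polynomial solution is L_5(x).
With y = sum_k a_k x^k, matching x^k gives (k+1)k a_{k+1} + (k+1) a_{k+1} - k a_k + n a_k = 0, i.e. (k+1)^2 a_{k+1} = (k - n) a_k = (k - 5) a_k. The right side vanishes at k = 5, so the series terminates at degree 5.
Standard normalization L_n(0) = 1 gives a_0 = 1. Work upward with a_{k+1} = (k - 5) a_k / (k+1)^2:
  a_1 = (0 - 5)(1) / 1^2 = -5/1 = -5
  a_2 = (1 - 5)(-5) / 2^2 = 20/4 = 5
  a_3 = (2 - 5)(5) / 3^2 = -15/9 = -5/3
  a_4 = (3 - 5)(-5/3) / 4^2 = (10/3)/16 = 5/24
  a_5 = (4 - 5)(5/24) / 5^2 = (-5/24)/25 = -1/120
Hence L_5(x) = -x^5/120 + 5 x^4/24 - 5 x^3/3 + 5 x^2 - 5 x + 1.

L_5(x); series = -x^5/120 + 5 x^4/24 - 5 x^3/3 + 5 x^2 - 5 x + 1


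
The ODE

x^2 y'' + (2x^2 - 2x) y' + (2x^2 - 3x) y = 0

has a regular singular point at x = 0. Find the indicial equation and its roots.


Divide by x^2 to reach normal form y'' + P_1(x) y' + P_2(x) y = 0 with P_1(x) = 2 - 2/x and P_2(x) = 2 - 3/x.
x = 0 is a singular point because the y'-coefficient 2 - 2/x has a pole at x = 0 and the y-coefficient 2 - 3/x has a pole at x = 0.
It is a regular singular point because x P_1(x) = p(x) = 2x - 2 and x^2 P_2(x) = q(x) = 2x^2 - 3x are polynomials, hence analytic at x = 0.
p(0) = -2,  q(0) = 0.
Indicial equation: r(r-1) + p(0) r + q(0) = 0, i.e. r^2 + (p(0) - 1) r + q(0) = 0, i.e. r^2 - 3 r = 0.
Discriminant: (-3)^2 - 4(0) = 9, so r = (3 ± 3)/2.
Solving: r_1 = 3, r_2 = 0.

indicial: r^2 - 3 r = 0; roots r_1 = 3, r_2 = 0


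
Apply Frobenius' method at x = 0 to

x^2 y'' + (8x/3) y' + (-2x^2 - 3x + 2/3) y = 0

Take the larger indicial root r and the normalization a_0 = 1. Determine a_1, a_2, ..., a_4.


Write in Frobenius form y'' + (p(x)/x) y' + (q(x)/x^2) y = 0:
  p(x) = 8/3,  q(x) = -2x^2 - 3x + 2/3.
Indicial equation: r(r-1) + (8/3) r + (2/3) = 0 -> roots r_1 = -2/3, r_2 = -1.
Take r = r_1 = -2/3. Let y(x) = x^r sum_{n>=0} a_n x^n with a_0 = 1.
Substitute y = x^r sum a_n x^n and match x^{r+n}. The recurrence is
  D(n) a_n - 3 a_{n-1} - 2 a_{n-2} = 0,  where D(n) = (r+n)(r+n-1) + (8/3)(r+n) + (2/3).
  a_n = [3 a_{n-1} + 2 a_{n-2}] / D(n).
Since the indicial polynomial factors as (r - r_1)(r - r_2), D(n) = (r_1 + n - r_1)(r_1 + n - r_2) = n(n + 1/3).
Evaluating step by step (a_0 = 1):
  n = 1: D(1) = 1(1 + 1/3) = 4/3; numerator = 3(1) = 3; a_1 = (3)/(4/3) = 9/4
  n = 2: D(2) = 2(2 + 1/3) = 14/3; numerator = 3(9/4) + 2(1) = 35/4; a_2 = (35/4)/(14/3) = 15/8
  n = 3: D(3) = 3(3 + 1/3) = 10; numerator = 3(15/8) + 2(9/4) = 81/8; a_3 = (81/8)/(10) = 81/80
  n = 4: D(4) = 4(4 + 1/3) = 52/3; numerator = 3(81/80) + 2(15/8) = 543/80; a_4 = (543/80)/(52/3) = 1629/4160

r = -2/3; a_0 = 1; a_1 = 9/4; a_2 = 15/8; a_3 = 81/80; a_4 = 1629/4160


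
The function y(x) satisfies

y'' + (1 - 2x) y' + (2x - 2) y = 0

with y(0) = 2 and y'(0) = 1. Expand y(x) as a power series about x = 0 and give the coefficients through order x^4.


Ansatz: y(x) = sum_{n>=0} a_n x^n, so y'(x) = sum_{n>=1} n a_n x^(n-1) and y''(x) = sum_{n>=2} n(n-1) a_n x^(n-2).
Substitute into P(x) y'' + Q(x) y' + R(x) y = 0 with P(x) = 1, Q(x) = 1 - 2x, R(x) = 2x - 2, and match powers of x.
Initial conditions: a_0 = 2, a_1 = 1.
Setting the coefficient of each power of x to zero and solving order by order (substituting the coefficients already found):
  x^0: 2 a_2 + a_1 - 2 a_0 = 0  ->  2 a_2 = -a_1 + 2 a_0 = 3  ->  a_2 = 3/2
  x^1: 6 a_3 + 2 a_2 - 4 a_1 + 2 a_0 = 0  ->  6 a_3 = -2 a_2 + 4 a_1 - 2 a_0 = -3  ->  a_3 = -1/2
  x^2: 12 a_4 + 3 a_3 - 6 a_2 + 2 a_1 = 0  ->  12 a_4 = -3 a_3 + 6 a_2 - 2 a_1 = 17/2  ->  a_4 = 17/24
Truncated series: y(x) = 2 + x + (3/2) x^2 - (1/2) x^3 + (17/24) x^4 + O(x^5).

a_0 = 2; a_1 = 1; a_2 = 3/2; a_3 = -1/2; a_4 = 17/24


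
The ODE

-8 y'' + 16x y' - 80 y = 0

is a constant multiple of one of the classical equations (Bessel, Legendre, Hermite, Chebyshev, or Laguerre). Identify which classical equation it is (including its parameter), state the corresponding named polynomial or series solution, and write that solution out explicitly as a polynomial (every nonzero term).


All three coefficients share the factor -8; dividing through by -8 gives  y'' - 2x y' + 10 y = 0.
This matches the Hermite equation y'' - 2x y' + 2n y = 0 with 2n = 10, so n = 5; the polynomial solution is H_5(x).
With y = sum_k a_k x^k, matching x^k gives (k+2)(k+1) a_{k+2} = 2(k - n) a_k = 2(k - 5) a_k. The right side vanishes at k = 5, so the series with the parity of 5 terminates at degree 5.
Standard normalization: leading coefficient of H_n is 2^n, so a_5 = 2^5 = 32. Work downward with a_k = (k+1)(k+2) a_{k+2} / (2(k - n)):
  a_3 = (4)(5)(32) / (2(3 - 5)) = 640/(-4) = -160
  a_1 = (2)(3)(-160) / (2(1 - 5)) = -960/(-8) = 120
Hence H_5(x) = 32 x^5 - 160 x^3 + 120 x.

H_5(x); series = 32 x^5 - 160 x^3 + 120 x


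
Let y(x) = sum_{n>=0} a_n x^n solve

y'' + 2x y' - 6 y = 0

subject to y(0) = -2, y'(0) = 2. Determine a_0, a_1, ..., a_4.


Ansatz: y(x) = sum_{n>=0} a_n x^n, so y'(x) = sum_{n>=1} n a_n x^(n-1) and y''(x) = sum_{n>=2} n(n-1) a_n x^(n-2).
Substitute into P(x) y'' + Q(x) y' + R(x) y = 0 with P(x) = 1, Q(x) = 2x, R(x) = -6, and match powers of x.
Initial conditions: a_0 = -2, a_1 = 2.
Setting the coefficient of each power of x to zero and solving order by order (substituting the coefficients already found):
  x^0: 2 a_2 - 6 a_0 = 0  ->  2 a_2 = 6 a_0 = -12  ->  a_2 = -6
  x^1: 6 a_3 - 4 a_1 = 0  ->  6 a_3 = 4 a_1 = 8  ->  a_3 = 4/3
  x^2: 12 a_4 - 2 a_2 = 0  ->  12 a_4 = 2 a_2 = -12  ->  a_4 = -1
Truncated series: y(x) = -2 + 2 x - 6 x^2 + (4/3) x^3 - x^4 + O(x^5).

a_0 = -2; a_1 = 2; a_2 = -6; a_3 = 4/3; a_4 = -1


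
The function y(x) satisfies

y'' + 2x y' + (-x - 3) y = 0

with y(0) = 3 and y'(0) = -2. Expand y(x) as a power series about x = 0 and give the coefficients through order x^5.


Ansatz: y(x) = sum_{n>=0} a_n x^n, so y'(x) = sum_{n>=1} n a_n x^(n-1) and y''(x) = sum_{n>=2} n(n-1) a_n x^(n-2).
Substitute into P(x) y'' + Q(x) y' + R(x) y = 0 with P(x) = 1, Q(x) = 2x, R(x) = -x - 3, and match powers of x.
Initial conditions: a_0 = 3, a_1 = -2.
Setting the coefficient of each power of x to zero and solving order by order (substituting the coefficients already found):
  x^0: 2 a_2 - 3 a_0 = 0  ->  2 a_2 = 3 a_0 = 9  ->  a_2 = 9/2
  x^1: 6 a_3 - a_1 - a_0 = 0  ->  6 a_3 = a_1 + a_0 = 1  ->  a_3 = 1/6
  x^2: 12 a_4 + a_2 - a_1 = 0  ->  12 a_4 = -a_2 + a_1 = -13/2  ->  a_4 = -13/24
  x^3: 20 a_5 + 3 a_3 - a_2 = 0  ->  20 a_5 = -3 a_3 + a_2 = 4  ->  a_5 = 1/5
Truncated series: y(x) = 3 - 2 x + (9/2) x^2 + (1/6) x^3 - (13/24) x^4 + (1/5) x^5 + O(x^6).

a_0 = 3; a_1 = -2; a_2 = 9/2; a_3 = 1/6; a_4 = -13/24; a_5 = 1/5


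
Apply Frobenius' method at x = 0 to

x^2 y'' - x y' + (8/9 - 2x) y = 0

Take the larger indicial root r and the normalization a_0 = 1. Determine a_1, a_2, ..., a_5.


Write in Frobenius form y'' + (p(x)/x) y' + (q(x)/x^2) y = 0:
  p(x) = -1,  q(x) = 8/9 - 2x.
Indicial equation: r(r-1) + (-1) r + (8/9) = 0 -> roots r_1 = 4/3, r_2 = 2/3.
Take r = r_1 = 4/3. Let y(x) = x^r sum_{n>=0} a_n x^n with a_0 = 1.
Substitute y = x^r sum a_n x^n and match x^{r+n}. The recurrence is
  D(n) a_n - 2 a_{n-1} = 0,  where D(n) = (r+n)(r+n-1) + (-1)(r+n) + (8/9).
  a_n = 2 / D(n) * a_{n-1}.
Since the indicial polynomial factors as (r - r_1)(r - r_2), D(n) = (r_1 + n - r_1)(r_1 + n - r_2) = n(n + 2/3).
Evaluating step by step (a_0 = 1):
  n = 1: D(1) = 1(1 + 2/3) = 5/3; numerator = 2(1) = 2; a_1 = (2)/(5/3) = 6/5
  n = 2: D(2) = 2(2 + 2/3) = 16/3; numerator = 2(6/5) = 12/5; a_2 = (12/5)/(16/3) = 9/20
  n = 3: D(3) = 3(3 + 2/3) = 11; numerator = 2(9/20) = 9/10; a_3 = (9/10)/(11) = 9/110
  n = 4: D(4) = 4(4 + 2/3) = 56/3; numerator = 2(9/110) = 9/55; a_4 = (9/55)/(56/3) = 27/3080
  n = 5: D(5) = 5(5 + 2/3) = 85/3; numerator = 2(27/3080) = 27/1540; a_5 = (27/1540)/(85/3) = 81/130900

r = 4/3; a_0 = 1; a_1 = 6/5; a_2 = 9/20; a_3 = 9/110; a_4 = 27/3080; a_5 = 81/130900


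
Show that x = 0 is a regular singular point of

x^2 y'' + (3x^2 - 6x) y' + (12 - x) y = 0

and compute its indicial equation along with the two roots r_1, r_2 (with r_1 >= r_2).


Divide by x^2 to reach normal form y'' + P_1(x) y' + P_2(x) y = 0 with P_1(x) = 3 - 6/x and P_2(x) = -1/x + 12/x^2.
x = 0 is a singular point because the y'-coefficient 3 - 6/x has a pole at x = 0 and the y-coefficient -1/x + 12/x^2 has a pole at x = 0.
It is a regular singular point because x P_1(x) = p(x) = 3x - 6 and x^2 P_2(x) = q(x) = 12 - x are polynomials, hence analytic at x = 0.
p(0) = -6,  q(0) = 12.
Indicial equation: r(r-1) + p(0) r + q(0) = 0, i.e. r^2 + (p(0) - 1) r + q(0) = 0, i.e. r^2 - 7 r + 12 = 0.
Discriminant: (-7)^2 - 4(12) = 1, so r = (7 ± 1)/2.
Solving: r_1 = 4, r_2 = 3.

indicial: r^2 - 7 r + 12 = 0; roots r_1 = 4, r_2 = 3


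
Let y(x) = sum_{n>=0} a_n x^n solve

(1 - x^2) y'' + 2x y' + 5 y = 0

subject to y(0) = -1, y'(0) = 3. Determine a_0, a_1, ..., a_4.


Ansatz: y(x) = sum_{n>=0} a_n x^n, so y'(x) = sum_{n>=1} n a_n x^(n-1) and y''(x) = sum_{n>=2} n(n-1) a_n x^(n-2).
Substitute into P(x) y'' + Q(x) y' + R(x) y = 0 with P(x) = 1 - x^2, Q(x) = 2x, R(x) = 5, and match powers of x.
Initial conditions: a_0 = -1, a_1 = 3.
Setting the coefficient of each power of x to zero and solving order by order (substituting the coefficients already found):
  x^0: 2 a_2 + 5 a_0 = 0  ->  2 a_2 = -5 a_0 = 5  ->  a_2 = 5/2
  x^1: 6 a_3 + 7 a_1 = 0  ->  6 a_3 = -7 a_1 = -21  ->  a_3 = -7/2
  x^2: 12 a_4 + 7 a_2 = 0  ->  12 a_4 = -7 a_2 = -35/2  ->  a_4 = -35/24
Truncated series: y(x) = -1 + 3 x + (5/2) x^2 - (7/2) x^3 - (35/24) x^4 + O(x^5).

a_0 = -1; a_1 = 3; a_2 = 5/2; a_3 = -7/2; a_4 = -35/24


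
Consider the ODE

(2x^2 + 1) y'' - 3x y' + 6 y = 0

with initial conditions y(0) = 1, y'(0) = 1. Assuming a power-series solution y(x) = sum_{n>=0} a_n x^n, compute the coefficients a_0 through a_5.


Ansatz: y(x) = sum_{n>=0} a_n x^n, so y'(x) = sum_{n>=1} n a_n x^(n-1) and y''(x) = sum_{n>=2} n(n-1) a_n x^(n-2).
Substitute into P(x) y'' + Q(x) y' + R(x) y = 0 with P(x) = 2x^2 + 1, Q(x) = -3x, R(x) = 6, and match powers of x.
Initial conditions: a_0 = 1, a_1 = 1.
Setting the coefficient of each power of x to zero and solving order by order (substituting the coefficients already found):
  x^0: 2 a_2 + 6 a_0 = 0  ->  2 a_2 = -6 a_0 = -6  ->  a_2 = -3
  x^1: 6 a_3 + 3 a_1 = 0  ->  6 a_3 = -3 a_1 = -3  ->  a_3 = -1/2
  x^2: 12 a_4 + 4 a_2 = 0  ->  12 a_4 = -4 a_2 = 12  ->  a_4 = 1
  x^3: 20 a_5 + 9 a_3 = 0  ->  20 a_5 = -9 a_3 = 9/2  ->  a_5 = 9/40
Truncated series: y(x) = 1 + x - 3 x^2 - (1/2) x^3 + x^4 + (9/40) x^5 + O(x^6).

a_0 = 1; a_1 = 1; a_2 = -3; a_3 = -1/2; a_4 = 1; a_5 = 9/40


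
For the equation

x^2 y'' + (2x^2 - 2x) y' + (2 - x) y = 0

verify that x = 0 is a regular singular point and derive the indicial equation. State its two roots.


Divide by x^2 to reach normal form y'' + P_1(x) y' + P_2(x) y = 0 with P_1(x) = 2 - 2/x and P_2(x) = -1/x + 2/x^2.
x = 0 is a singular point because the y'-coefficient 2 - 2/x has a pole at x = 0 and the y-coefficient -1/x + 2/x^2 has a pole at x = 0.
It is a regular singular point because x P_1(x) = p(x) = 2x - 2 and x^2 P_2(x) = q(x) = 2 - x are polynomials, hence analytic at x = 0.
p(0) = -2,  q(0) = 2.
Indicial equation: r(r-1) + p(0) r + q(0) = 0, i.e. r^2 + (p(0) - 1) r + q(0) = 0, i.e. r^2 - 3 r + 2 = 0.
Discriminant: (-3)^2 - 4(2) = 1, so r = (3 ± 1)/2.
Solving: r_1 = 2, r_2 = 1.

indicial: r^2 - 3 r + 2 = 0; roots r_1 = 2, r_2 = 1


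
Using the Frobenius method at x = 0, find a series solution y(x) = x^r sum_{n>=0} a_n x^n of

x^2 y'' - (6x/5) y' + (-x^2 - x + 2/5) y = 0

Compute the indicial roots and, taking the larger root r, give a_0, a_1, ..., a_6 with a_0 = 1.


Write in Frobenius form y'' + (p(x)/x) y' + (q(x)/x^2) y = 0:
  p(x) = -6/5,  q(x) = -x^2 - x + 2/5.
Indicial equation: r(r-1) + (-6/5) r + (2/5) = 0 -> roots r_1 = 2, r_2 = 1/5.
Take r = r_1 = 2. Let y(x) = x^r sum_{n>=0} a_n x^n with a_0 = 1.
Substitute y = x^r sum a_n x^n and match x^{r+n}. The recurrence is
  D(n) a_n - 1 a_{n-1} - 1 a_{n-2} = 0,  where D(n) = (r+n)(r+n-1) + (-6/5)(r+n) + (2/5).
  a_n = [1 a_{n-1} + 1 a_{n-2}] / D(n).
Since the indicial polynomial factors as (r - r_1)(r - r_2), D(n) = (r_1 + n - r_1)(r_1 + n - r_2) = n(n + 9/5).
Evaluating step by step (a_0 = 1):
  n = 1: D(1) = 1(1 + 9/5) = 14/5; numerator = 1(1) = 1; a_1 = (1)/(14/5) = 5/14
  n = 2: D(2) = 2(2 + 9/5) = 38/5; numerator = 1(5/14) + 1(1) = 19/14; a_2 = (19/14)/(38/5) = 5/28
  n = 3: D(3) = 3(3 + 9/5) = 72/5; numerator = 1(5/28) + 1(5/14) = 15/28; a_3 = (15/28)/(72/5) = 25/672
  n = 4: D(4) = 4(4 + 9/5) = 116/5; numerator = 1(25/672) + 1(5/28) = 145/672; a_4 = (145/672)/(116/5) = 25/2688
  n = 5: D(5) = 5(5 + 9/5) = 34; numerator = 1(25/2688) + 1(25/672) = 125/2688; a_5 = (125/2688)/(34) = 125/91392
  n = 6: D(6) = 6(6 + 9/5) = 234/5; numerator = 1(125/91392) + 1(25/2688) = 325/30464; a_6 = (325/30464)/(234/5) = 125/548352

r = 2; a_0 = 1; a_1 = 5/14; a_2 = 5/28; a_3 = 25/672; a_4 = 25/2688; a_5 = 125/91392; a_6 = 125/548352


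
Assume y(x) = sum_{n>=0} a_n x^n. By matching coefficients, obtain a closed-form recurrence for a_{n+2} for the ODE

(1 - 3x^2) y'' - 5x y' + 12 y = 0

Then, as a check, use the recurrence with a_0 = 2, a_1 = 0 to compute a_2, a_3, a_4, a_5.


Substitute y = sum_n a_n x^n.
(1 - 3 x^2) y'' contributes (n+2)(n+1) a_{n+2} - 3 n(n-1) a_n at x^n.
-5 x y'(x) contributes -5 n a_n at x^n.
12 y(x) contributes 12 a_n at x^n.
Matching x^n: (n+2)(n+1) a_{n+2} + (-3 n(n-1) - 5 n + 12) a_n = 0.
Thus a_{n+2} = (3 n(n-1) + 5 n - 12) / ((n+1)(n+2)) * a_n.

Check with a_0 = 2, a_1 = 0 (apply the recurrence for n = 0, 1, 2, 3): a_0 = 2, a_1 = 0, a_2 = -12, a_3 = 0, a_4 = -4, a_5 = 0.

a_(n+2) = (3 n(n-1) + 5 n - 12) / ((n+1)(n+2)) * a_n; check: a_0 = 2, a_1 = 0, a_2 = -12, a_3 = 0, a_4 = -4, a_5 = 0


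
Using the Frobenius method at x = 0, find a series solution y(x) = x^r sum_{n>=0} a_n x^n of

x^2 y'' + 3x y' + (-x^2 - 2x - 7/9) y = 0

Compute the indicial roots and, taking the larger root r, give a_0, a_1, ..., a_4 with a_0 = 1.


Write in Frobenius form y'' + (p(x)/x) y' + (q(x)/x^2) y = 0:
  p(x) = 3,  q(x) = -x^2 - 2x - 7/9.
Indicial equation: r(r-1) + (3) r + (-7/9) = 0 -> roots r_1 = 1/3, r_2 = -7/3.
Take r = r_1 = 1/3. Let y(x) = x^r sum_{n>=0} a_n x^n with a_0 = 1.
Substitute y = x^r sum a_n x^n and match x^{r+n}. The recurrence is
  D(n) a_n - 2 a_{n-1} - 1 a_{n-2} = 0,  where D(n) = (r+n)(r+n-1) + (3)(r+n) + (-7/9).
  a_n = [2 a_{n-1} + 1 a_{n-2}] / D(n).
Since the indicial polynomial factors as (r - r_1)(r - r_2), D(n) = (r_1 + n - r_1)(r_1 + n - r_2) = n(n + 8/3).
Evaluating step by step (a_0 = 1):
  n = 1: D(1) = 1(1 + 8/3) = 11/3; numerator = 2(1) = 2; a_1 = (2)/(11/3) = 6/11
  n = 2: D(2) = 2(2 + 8/3) = 28/3; numerator = 2(6/11) + 1(1) = 23/11; a_2 = (23/11)/(28/3) = 69/308
  n = 3: D(3) = 3(3 + 8/3) = 17; numerator = 2(69/308) + 1(6/11) = 153/154; a_3 = (153/154)/(17) = 9/154
  n = 4: D(4) = 4(4 + 8/3) = 80/3; numerator = 2(9/154) + 1(69/308) = 15/44; a_4 = (15/44)/(80/3) = 9/704

r = 1/3; a_0 = 1; a_1 = 6/11; a_2 = 69/308; a_3 = 9/154; a_4 = 9/704


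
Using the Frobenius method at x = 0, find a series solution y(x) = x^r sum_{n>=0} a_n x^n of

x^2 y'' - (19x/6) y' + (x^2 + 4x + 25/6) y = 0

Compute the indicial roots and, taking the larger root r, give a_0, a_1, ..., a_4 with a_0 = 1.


Write in Frobenius form y'' + (p(x)/x) y' + (q(x)/x^2) y = 0:
  p(x) = -19/6,  q(x) = x^2 + 4x + 25/6.
Indicial equation: r(r-1) + (-19/6) r + (25/6) = 0 -> roots r_1 = 5/2, r_2 = 5/3.
Take r = r_1 = 5/2. Let y(x) = x^r sum_{n>=0} a_n x^n with a_0 = 1.
Substitute y = x^r sum a_n x^n and match x^{r+n}. The recurrence is
  D(n) a_n + 4 a_{n-1} + 1 a_{n-2} = 0,  where D(n) = (r+n)(r+n-1) + (-19/6)(r+n) + (25/6).
  a_n = [-4 a_{n-1} - 1 a_{n-2}] / D(n).
Since the indicial polynomial factors as (r - r_1)(r - r_2), D(n) = (r_1 + n - r_1)(r_1 + n - r_2) = n(n + 5/6).
Evaluating step by step (a_0 = 1):
  n = 1: D(1) = 1(1 + 5/6) = 11/6; numerator = -4(1) = -4; a_1 = (-4)/(11/6) = -24/11
  n = 2: D(2) = 2(2 + 5/6) = 17/3; numerator = -4(-24/11) - 1(1) = 85/11; a_2 = (85/11)/(17/3) = 15/11
  n = 3: D(3) = 3(3 + 5/6) = 23/2; numerator = -4(15/11) - 1(-24/11) = -36/11; a_3 = (-36/11)/(23/2) = -72/253
  n = 4: D(4) = 4(4 + 5/6) = 58/3; numerator = -4(-72/253) - 1(15/11) = -57/253; a_4 = (-57/253)/(58/3) = -171/14674

r = 5/2; a_0 = 1; a_1 = -24/11; a_2 = 15/11; a_3 = -72/253; a_4 = -171/14674


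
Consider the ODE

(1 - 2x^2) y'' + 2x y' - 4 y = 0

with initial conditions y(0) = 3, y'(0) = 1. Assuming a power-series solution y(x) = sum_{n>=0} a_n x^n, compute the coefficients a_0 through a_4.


Ansatz: y(x) = sum_{n>=0} a_n x^n, so y'(x) = sum_{n>=1} n a_n x^(n-1) and y''(x) = sum_{n>=2} n(n-1) a_n x^(n-2).
Substitute into P(x) y'' + Q(x) y' + R(x) y = 0 with P(x) = 1 - 2x^2, Q(x) = 2x, R(x) = -4, and match powers of x.
Initial conditions: a_0 = 3, a_1 = 1.
Setting the coefficient of each power of x to zero and solving order by order (substituting the coefficients already found):
  x^0: 2 a_2 - 4 a_0 = 0  ->  2 a_2 = 4 a_0 = 12  ->  a_2 = 6
  x^1: 6 a_3 - 2 a_1 = 0  ->  6 a_3 = 2 a_1 = 2  ->  a_3 = 1/3
  x^2: 12 a_4 - 4 a_2 = 0  ->  12 a_4 = 4 a_2 = 24  ->  a_4 = 2
Truncated series: y(x) = 3 + x + 6 x^2 + (1/3) x^3 + 2 x^4 + O(x^5).

a_0 = 3; a_1 = 1; a_2 = 6; a_3 = 1/3; a_4 = 2


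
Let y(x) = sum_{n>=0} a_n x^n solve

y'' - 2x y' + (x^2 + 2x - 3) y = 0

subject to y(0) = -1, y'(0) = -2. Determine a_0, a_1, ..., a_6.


Ansatz: y(x) = sum_{n>=0} a_n x^n, so y'(x) = sum_{n>=1} n a_n x^(n-1) and y''(x) = sum_{n>=2} n(n-1) a_n x^(n-2).
Substitute into P(x) y'' + Q(x) y' + R(x) y = 0 with P(x) = 1, Q(x) = -2x, R(x) = x^2 + 2x - 3, and match powers of x.
Initial conditions: a_0 = -1, a_1 = -2.
Setting the coefficient of each power of x to zero and solving order by order (substituting the coefficients already found):
  x^0: 2 a_2 - 3 a_0 = 0  ->  2 a_2 = 3 a_0 = -3  ->  a_2 = -3/2
  x^1: 6 a_3 - 5 a_1 + 2 a_0 = 0  ->  6 a_3 = 5 a_1 - 2 a_0 = -8  ->  a_3 = -4/3
  x^2: 12 a_4 - 7 a_2 + 2 a_1 + a_0 = 0  ->  12 a_4 = 7 a_2 - 2 a_1 - a_0 = -11/2  ->  a_4 = -11/24
  x^3: 20 a_5 - 9 a_3 + 2 a_2 + a_1 = 0  ->  20 a_5 = 9 a_3 - 2 a_2 - a_1 = -7  ->  a_5 = -7/20
  x^4: 30 a_6 - 11 a_4 + 2 a_3 + a_2 = 0  ->  30 a_6 = 11 a_4 - 2 a_3 - a_2 = -7/8  ->  a_6 = -7/240
Truncated series: y(x) = -1 - 2 x - (3/2) x^2 - (4/3) x^3 - (11/24) x^4 - (7/20) x^5 - (7/240) x^6 + O(x^7).

a_0 = -1; a_1 = -2; a_2 = -3/2; a_3 = -4/3; a_4 = -11/24; a_5 = -7/20; a_6 = -7/240


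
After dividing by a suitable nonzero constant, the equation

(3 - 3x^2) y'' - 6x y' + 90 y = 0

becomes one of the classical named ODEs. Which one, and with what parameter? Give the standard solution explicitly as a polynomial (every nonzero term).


All three coefficients share the factor 3; dividing through by 3 gives  (1 - x^2) y'' - 2x y' + 30 y = 0.
This matches the Legendre equation (1 - x^2) y'' - 2x y' + n(n+1) y = 0 (note the -2x y' term) with n(n+1) = 30, so n = 5; the polynomial solution is P_5(x).
With y = sum_k a_k x^k, matching x^k gives (k+2)(k+1) a_{k+2} = [k(k+1) - n(n+1)] a_k = (k - 5)(k + 6) a_k. The right side vanishes at k = 5, so the series with the parity of 5 terminates at degree 5.
Standard normalization (P_n(1) = 1): leading coefficient (2n)!/(2^n (n!)^2) = 3628800/(32*14400) = 63/8, so a_5 = 63/8. Work downward with a_k = (k+1)(k+2) a_{k+2} / ((k - 5)(k + 6)):
  a_3 = (4)(5)(63/8) / ((3 - 5)(3 + 6)) = (315/2)/(-18) = -35/4
  a_1 = (2)(3)(-35/4) / ((1 - 5)(1 + 6)) = (-105/2)/(-28) = 15/8
Hence P_5(x) = 63 x^5/8 - 35 x^3/4 + 15 x/8.

P_5(x); series = 63 x^5/8 - 35 x^3/4 + 15 x/8


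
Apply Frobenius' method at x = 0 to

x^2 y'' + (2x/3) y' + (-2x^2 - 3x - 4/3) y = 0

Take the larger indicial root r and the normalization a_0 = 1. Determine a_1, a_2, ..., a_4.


Write in Frobenius form y'' + (p(x)/x) y' + (q(x)/x^2) y = 0:
  p(x) = 2/3,  q(x) = -2x^2 - 3x - 4/3.
Indicial equation: r(r-1) + (2/3) r + (-4/3) = 0 -> roots r_1 = 4/3, r_2 = -1.
Take r = r_1 = 4/3. Let y(x) = x^r sum_{n>=0} a_n x^n with a_0 = 1.
Substitute y = x^r sum a_n x^n and match x^{r+n}. The recurrence is
  D(n) a_n - 3 a_{n-1} - 2 a_{n-2} = 0,  where D(n) = (r+n)(r+n-1) + (2/3)(r+n) + (-4/3).
  a_n = [3 a_{n-1} + 2 a_{n-2}] / D(n).
Since the indicial polynomial factors as (r - r_1)(r - r_2), D(n) = (r_1 + n - r_1)(r_1 + n - r_2) = n(n + 7/3).
Evaluating step by step (a_0 = 1):
  n = 1: D(1) = 1(1 + 7/3) = 10/3; numerator = 3(1) = 3; a_1 = (3)/(10/3) = 9/10
  n = 2: D(2) = 2(2 + 7/3) = 26/3; numerator = 3(9/10) + 2(1) = 47/10; a_2 = (47/10)/(26/3) = 141/260
  n = 3: D(3) = 3(3 + 7/3) = 16; numerator = 3(141/260) + 2(9/10) = 891/260; a_3 = (891/260)/(16) = 891/4160
  n = 4: D(4) = 4(4 + 7/3) = 76/3; numerator = 3(891/4160) + 2(141/260) = 1437/832; a_4 = (1437/832)/(76/3) = 4311/63232

r = 4/3; a_0 = 1; a_1 = 9/10; a_2 = 141/260; a_3 = 891/4160; a_4 = 4311/63232


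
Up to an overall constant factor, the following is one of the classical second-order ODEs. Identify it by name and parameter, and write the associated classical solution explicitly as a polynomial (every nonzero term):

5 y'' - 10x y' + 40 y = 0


All three coefficients share the factor 5; dividing through by 5 gives  y'' - 2x y' + 8 y = 0.
This matches the Hermite equation y'' - 2x y' + 2n y = 0 with 2n = 8, so n = 4; the polynomial solution is H_4(x).
With y = sum_k a_k x^k, matching x^k gives (k+2)(k+1) a_{k+2} = 2(k - n) a_k = 2(k - 4) a_k. The right side vanishes at k = 4, so the series with the parity of 4 terminates at degree 4.
Standard normalization: leading coefficient of H_n is 2^n, so a_4 = 2^4 = 16. Work downward with a_k = (k+1)(k+2) a_{k+2} / (2(k - n)):
  a_2 = (3)(4)(16) / (2(2 - 4)) = 192/(-4) = -48
  a_0 = (1)(2)(-48) / (2(0 - 4)) = -96/(-8) = 12
Hence H_4(x) = 16 x^4 - 48 x^2 + 12.

H_4(x); series = 16 x^4 - 48 x^2 + 12


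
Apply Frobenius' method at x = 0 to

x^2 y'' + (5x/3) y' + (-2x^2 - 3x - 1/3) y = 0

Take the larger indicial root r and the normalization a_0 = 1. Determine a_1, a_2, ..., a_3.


Write in Frobenius form y'' + (p(x)/x) y' + (q(x)/x^2) y = 0:
  p(x) = 5/3,  q(x) = -2x^2 - 3x - 1/3.
Indicial equation: r(r-1) + (5/3) r + (-1/3) = 0 -> roots r_1 = 1/3, r_2 = -1.
Take r = r_1 = 1/3. Let y(x) = x^r sum_{n>=0} a_n x^n with a_0 = 1.
Substitute y = x^r sum a_n x^n and match x^{r+n}. The recurrence is
  D(n) a_n - 3 a_{n-1} - 2 a_{n-2} = 0,  where D(n) = (r+n)(r+n-1) + (5/3)(r+n) + (-1/3).
  a_n = [3 a_{n-1} + 2 a_{n-2}] / D(n).
Since the indicial polynomial factors as (r - r_1)(r - r_2), D(n) = (r_1 + n - r_1)(r_1 + n - r_2) = n(n + 4/3).
Evaluating step by step (a_0 = 1):
  n = 1: D(1) = 1(1 + 4/3) = 7/3; numerator = 3(1) = 3; a_1 = (3)/(7/3) = 9/7
  n = 2: D(2) = 2(2 + 4/3) = 20/3; numerator = 3(9/7) + 2(1) = 41/7; a_2 = (41/7)/(20/3) = 123/140
  n = 3: D(3) = 3(3 + 4/3) = 13; numerator = 3(123/140) + 2(9/7) = 729/140; a_3 = (729/140)/(13) = 729/1820

r = 1/3; a_0 = 1; a_1 = 9/7; a_2 = 123/140; a_3 = 729/1820


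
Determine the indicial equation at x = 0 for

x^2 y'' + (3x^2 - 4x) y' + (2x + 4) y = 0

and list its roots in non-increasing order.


Divide by x^2 to reach normal form y'' + P_1(x) y' + P_2(x) y = 0 with P_1(x) = 3 - 4/x and P_2(x) = 2/x + 4/x^2.
x = 0 is a singular point because the y'-coefficient 3 - 4/x has a pole at x = 0 and the y-coefficient 2/x + 4/x^2 has a pole at x = 0.
It is a regular singular point because x P_1(x) = p(x) = 3x - 4 and x^2 P_2(x) = q(x) = 2x + 4 are polynomials, hence analytic at x = 0.
p(0) = -4,  q(0) = 4.
Indicial equation: r(r-1) + p(0) r + q(0) = 0, i.e. r^2 + (p(0) - 1) r + q(0) = 0, i.e. r^2 - 5 r + 4 = 0.
Discriminant: (-5)^2 - 4(4) = 9, so r = (5 ± 3)/2.
Solving: r_1 = 4, r_2 = 1.

indicial: r^2 - 5 r + 4 = 0; roots r_1 = 4, r_2 = 1


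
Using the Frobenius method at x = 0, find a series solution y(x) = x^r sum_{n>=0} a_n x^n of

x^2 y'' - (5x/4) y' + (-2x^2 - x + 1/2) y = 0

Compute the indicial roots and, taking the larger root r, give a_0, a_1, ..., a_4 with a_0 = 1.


Write in Frobenius form y'' + (p(x)/x) y' + (q(x)/x^2) y = 0:
  p(x) = -5/4,  q(x) = -2x^2 - x + 1/2.
Indicial equation: r(r-1) + (-5/4) r + (1/2) = 0 -> roots r_1 = 2, r_2 = 1/4.
Take r = r_1 = 2. Let y(x) = x^r sum_{n>=0} a_n x^n with a_0 = 1.
Substitute y = x^r sum a_n x^n and match x^{r+n}. The recurrence is
  D(n) a_n - 1 a_{n-1} - 2 a_{n-2} = 0,  where D(n) = (r+n)(r+n-1) + (-5/4)(r+n) + (1/2).
  a_n = [1 a_{n-1} + 2 a_{n-2}] / D(n).
Since the indicial polynomial factors as (r - r_1)(r - r_2), D(n) = (r_1 + n - r_1)(r_1 + n - r_2) = n(n + 7/4).
Evaluating step by step (a_0 = 1):
  n = 1: D(1) = 1(1 + 7/4) = 11/4; numerator = 1(1) = 1; a_1 = (1)/(11/4) = 4/11
  n = 2: D(2) = 2(2 + 7/4) = 15/2; numerator = 1(4/11) + 2(1) = 26/11; a_2 = (26/11)/(15/2) = 52/165
  n = 3: D(3) = 3(3 + 7/4) = 57/4; numerator = 1(52/165) + 2(4/11) = 172/165; a_3 = (172/165)/(57/4) = 688/9405
  n = 4: D(4) = 4(4 + 7/4) = 23; numerator = 1(688/9405) + 2(52/165) = 6616/9405; a_4 = (6616/9405)/(23) = 6616/216315

r = 2; a_0 = 1; a_1 = 4/11; a_2 = 52/165; a_3 = 688/9405; a_4 = 6616/216315
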